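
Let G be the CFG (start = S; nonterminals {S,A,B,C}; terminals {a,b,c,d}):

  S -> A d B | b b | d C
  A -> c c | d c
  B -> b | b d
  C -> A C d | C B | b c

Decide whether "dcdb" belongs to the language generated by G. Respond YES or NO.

CNF form of G:
  S -> A X4 | T1 C | T2 T2
  A -> T0 T0 | T1 T0
  B -> T2 T1 | b
  C -> A X3 | C B | T2 T0
  T0 -> c
  T1 -> d
  T2 -> b
  X3 -> C T1
  X4 -> T1 B

CYK fill:
  T[0,0] 'd' = {T1}  orig:{}
  T[1,1] 'c' = {T0}  orig:{}
  T[2,2] 'd' = {T1}  orig:{}
  T[3,3] 'b' = {B,T2}  orig:{B}
  T[0,1] 'dc' = {A}
  T[1,2] 'cd' = ∅
  T[2,3] 'db' = {X4}  orig:{}
  T[0,2] 'dcd' = ∅
  T[1,3] 'cdb' = ∅
  T[0,3] 'dcdb' = {S}

S ∈ T[0,3] ⇒ YES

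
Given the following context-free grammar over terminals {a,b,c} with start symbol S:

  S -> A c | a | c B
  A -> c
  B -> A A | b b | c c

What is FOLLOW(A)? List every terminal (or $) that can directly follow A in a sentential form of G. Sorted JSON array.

FIRST iteration:
pass 1:
  A via A→c: +{c}
  B via B→A A: +{c}
  B via B→b b: +{b}
  S via S→A c: +{c}
  S via S→a: +{a}
  FIRST[S]={a,c}  FIRST[A]={c}  FIRST[B]={b,c}
pass 2: — fixpoint
  FIRST[S]={a,c}  FIRST[A]={c}  FIRST[B]={b,c}

FOLLOW iteration:
initialize: $ ∈ FOLLOW(S)
iter 1:
  B→A A: FOLLOW(A) ⊇ FIRST(A) = {c}; new: +{c}
  S→c B: FOLLOW(B) ⊇ FOLLOW(S) ⊇ {$}; new: +{$}
  S: {$}  A: {c}  B: {$}
iter 2:
  B→A A: FOLLOW(A) ⊇ FOLLOW(B) ⊇ {$}; new: +{$}
  S: {$}  A: {$,c}  B: {$}
iter 3: (no change)
  S: {$}  A: {$,c}  B: {$}

FOLLOW(A) = ["$", "c"]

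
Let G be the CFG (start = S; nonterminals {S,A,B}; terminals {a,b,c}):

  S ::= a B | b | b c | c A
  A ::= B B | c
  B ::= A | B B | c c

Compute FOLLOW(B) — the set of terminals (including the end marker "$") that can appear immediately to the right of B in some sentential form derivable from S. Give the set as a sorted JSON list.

FIRST iteration:
iter 1:
  A via A→c: +{c}
  B via B→A: +{c}
  S via S→a B: +{a}
  S via S→b: +{b}
  S via S→c A: +{c}
  S: {a,b,c}  A: {c}  B: {c}
iter 2: (stable)
  S: {a,b,c}  A: {c}  B: {c}

FOLLOW iteration:
initialize: $ ∈ FOLLOW(S)
iter 1:
  A→B B: FOLLOW(B) ⊇ FIRST(B) = {c}; new: +{c}
  B→A: FOLLOW(A) ⊇ FOLLOW(B) ⊇ {c}; new: +{c}
  S→a B: FOLLOW(B) ⊇ FOLLOW(S) ⊇ {$}; new: +{$}
  S→c A: FOLLOW(A) ⊇ FOLLOW(S) ⊇ {$}; new: +{$}
  FOLLOW(S)={$}  FOLLOW(A)={$,c}  FOLLOW(B)={$,c}
iter 2: — fixpoint
  FOLLOW(S)={$}  FOLLOW(A)={$,c}  FOLLOW(B)={$,c}

FOLLOW(B) = ["$", "c"]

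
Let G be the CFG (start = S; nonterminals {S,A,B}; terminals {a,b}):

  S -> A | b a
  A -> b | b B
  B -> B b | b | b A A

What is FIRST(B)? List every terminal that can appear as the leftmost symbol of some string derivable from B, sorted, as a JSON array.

Compute FIRST by fixpoint:
round 1:
  A via A→b: +{b}
  B via B→b: +{b}
  S via S→A: +{b}
  S: {b}  A: {b}  B: {b}
round 2: (stable)
  S: {b}  A: {b}  B: {b}

FIRST(B) = ["b"]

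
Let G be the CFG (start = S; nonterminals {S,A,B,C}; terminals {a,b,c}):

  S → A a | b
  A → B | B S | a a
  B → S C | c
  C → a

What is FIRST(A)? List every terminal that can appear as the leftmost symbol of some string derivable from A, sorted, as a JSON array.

FIRST sets, iterate to fixpoint:
[1]
  A via A→a a: +{a}
  B via B→c: +{c}
  C via C→a: +{a}
  S via S→A a: +{a}
  S via S→b: +{b}
  FIRST[S]={a,b}  FIRST[A]={a}  FIRST[B]={c}  FIRST[C]={a}
[2]
  A via A→B: +{c}
  B via B→S C: +{a,b}
  S via S→A a: +{c}
  FIRST[S]={a,b,c}  FIRST[A]={a,c}  FIRST[B]={a,b,c}  FIRST[C]={a}
[3]
  A via A→B: +{b}
  FIRST[S]={a,b,c}  FIRST[A]={a,b,c}  FIRST[B]={a,b,c}  FIRST[C]={a}
[4] — fixpoint
  FIRST[S]={a,b,c}  FIRST[A]={a,b,c}  FIRST[B]={a,b,c}  FIRST[C]={a}

FIRST(A) = ["a", "b", "c"]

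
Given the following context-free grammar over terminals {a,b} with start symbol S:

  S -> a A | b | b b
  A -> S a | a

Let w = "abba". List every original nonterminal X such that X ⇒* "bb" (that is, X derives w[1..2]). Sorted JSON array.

Convert to CNF:
  S -> T0 A | T1 T1 | b
  A -> S T0 | a
  T0 -> a
  T1 -> b

Fill CYK table bottom-up (cells [i..j] with 1 ≤ i ≤ j ≤ 2 only):
  [1..1]={S,T1}  "b"  orig:{S}
  [2..2]={S,T1}  "b"  orig:{S}
  [1..2]={S}  "bb"

Original NTs in T[1,2] deriving "bb": ["S"]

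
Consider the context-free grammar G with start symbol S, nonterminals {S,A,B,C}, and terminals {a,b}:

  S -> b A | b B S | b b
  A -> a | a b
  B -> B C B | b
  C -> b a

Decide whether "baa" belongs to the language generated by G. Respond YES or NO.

Convert to CNF:
  S -> T1 A | T1 T1 | T1 X3
  A -> T0 T1 | a
  B -> B X2 | b
  C -> T1 T0
  T0 -> a
  T1 -> b
  X2 -> C B
  X3 -> B S

CYK table (by increasing span):
  cell(0,0) b: {B,T1}  orig:{B}
  cell(1,1) a: {A,T0}  orig:{A}
  cell(2,2) a: {A,T0}  orig:{A}
  cell(0,1) ba: {C,S}
  cell(1,2) aa: ∅
  cell(0,2) baa: ∅

S ∉ T[0,2] ⇒ NO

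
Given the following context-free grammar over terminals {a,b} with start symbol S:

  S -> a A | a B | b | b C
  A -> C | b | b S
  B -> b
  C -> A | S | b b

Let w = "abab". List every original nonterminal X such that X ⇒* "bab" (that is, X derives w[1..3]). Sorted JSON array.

CNF form of G:
  S -> T0 A | T0 B | T1 C | b
  A -> T0 A | T0 B | T1 C | T1 S | T1 T1 | b
  B -> b
  C -> T0 A | T0 B | T1 C | T1 S | T1 T1 | b
  T0 -> a
  T1 -> b

CYK fill, restricted to cells inside w[1..3]:
  T[1,1] 'b' = {A,B,C,S,T1}  orig:{A,B,C,S}
  T[2,2] 'a' = {T0}  orig:{}
  T[3,3] 'b' = {A,B,C,S,T1}  orig:{A,B,C,S}
  T[1,2] 'ba' = ∅
  T[2,3] 'ab' = {A,C,S}
  T[1,3] 'bab' = {A,C,S}

Original NTs in T[1,3] deriving "bab": ["A", "C", "S"]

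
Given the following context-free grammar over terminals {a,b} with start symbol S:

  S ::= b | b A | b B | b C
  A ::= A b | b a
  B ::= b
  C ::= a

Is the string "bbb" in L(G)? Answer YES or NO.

CNF form of G:
  S -> T0 A | T0 B | T0 C | b
  A -> A T0 | T0 T1
  B -> b
  C -> a
  T0 -> b
  T1 -> a

CYK fill:
  cell(0,0) b: {B,S,T0}  orig:{B,S}
  cell(1,1) b: {B,S,T0}  orig:{B,S}
  cell(2,2) b: {B,S,T0}  orig:{B,S}
  cell(0,1) bb: {S}
  cell(1,2) bb: {S}
  cell(0,2) bbb: ∅

S ∉ T[0,2] ⇒ NO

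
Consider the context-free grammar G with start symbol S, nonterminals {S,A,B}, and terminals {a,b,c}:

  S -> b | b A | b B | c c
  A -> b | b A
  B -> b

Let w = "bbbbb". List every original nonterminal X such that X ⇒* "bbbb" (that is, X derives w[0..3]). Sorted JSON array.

CNF form of G:
  S -> T0 A | T0 B | T1 T1 | b
  A -> T0 A | b
  B -> b
  T0 -> b
  T1 -> c

CYK fill (cells [i..j] with 0 ≤ i ≤ j ≤ 3 only):
  T[0,0] 'b' = {A,B,S,T0}  orig:{A,B,S}
  T[1,1] 'b' = {A,B,S,T0}  orig:{A,B,S}
  T[2,2] 'b' = {A,B,S,T0}  orig:{A,B,S}
  T[3,3] 'b' = {A,B,S,T0}  orig:{A,B,S}
  T[0,1] 'bb' = {A,S}
  T[1,2] 'bb' = {A,S}
  T[2,3] 'bb' = {A,S}
  T[0,2] 'bbb' = {A,S}
  T[1,3] 'bbb' = {A,S}
  T[0,3] 'bbbb' = {A,S}

Original NTs in T[0,3] deriving "bbbb": ["A", "S"]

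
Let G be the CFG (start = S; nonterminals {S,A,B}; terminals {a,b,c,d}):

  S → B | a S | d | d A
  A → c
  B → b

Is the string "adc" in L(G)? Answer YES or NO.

CNF form of G:
  S -> T0 S | T1 A | b | d
  A -> c
  B -> b
  T0 -> a
  T1 -> d

CYK fill:
  T[0,0] 'a' = {T0}  orig:{}
  T[1,1] 'd' = {S,T1}  orig:{S}
  T[2,2] 'c' = {A}
  T[0,1] 'ad' = {S}
  T[1,2] 'dc' = {S}
  T[0,2] 'adc' = {S}

S ∈ T[0,2] ⇒ YES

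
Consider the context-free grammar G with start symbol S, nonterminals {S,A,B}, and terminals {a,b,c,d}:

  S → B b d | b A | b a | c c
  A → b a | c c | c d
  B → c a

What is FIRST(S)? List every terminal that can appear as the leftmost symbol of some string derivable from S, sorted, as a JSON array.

FIRST iteration:
round 1:
  A via A→b a: +{b}
  A via A→c c: +{c}
  B via B→c a: +{c}
  S via S→B b d: +{c}
  S via S→b A: +{b}
  FIRST(S)={b,c}  FIRST(A)={b,c}  FIRST(B)={c}
round 2: (stable)
  FIRST(S)={b,c}  FIRST(A)={b,c}  FIRST(B)={c}

FIRST(S) = ["b", "c"]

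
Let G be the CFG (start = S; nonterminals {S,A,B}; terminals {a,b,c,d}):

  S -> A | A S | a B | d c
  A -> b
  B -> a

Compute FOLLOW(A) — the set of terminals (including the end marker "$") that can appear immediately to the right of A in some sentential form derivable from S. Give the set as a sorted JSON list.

FIRST iteration:
[1]
  A via A→b: +{b}
  B via B→a: +{a}
  S via S→A: +{b}
  S via S→a B: +{a}
  S via S→d c: +{d}
  FIRST[S]={a,b,d}  FIRST[A]={b}  FIRST[B]={a}
[2] — fixpoint
  FIRST[S]={a,b,d}  FIRST[A]={b}  FIRST[B]={a}

FOLLOW sets:
seed FOLLOW(S) with $
pass 1:
  S→A: FOLLOW(A) ⊇ FOLLOW(S) ⊇ {$}; new: +{$}
  S→A S: FOLLOW(A) ⊇ FIRST(S) = {a,b,d}; new: +{a,b,d}
  S→a B: FOLLOW(B) ⊇ FOLLOW(S) ⊇ {$}; new: +{$}
  S: {$}  A: {$,a,b,d}  B: {$}
pass 2: (no change)
  S: {$}  A: {$,a,b,d}  B: {$}

FOLLOW(A) = ["$", "a", "b", "d"]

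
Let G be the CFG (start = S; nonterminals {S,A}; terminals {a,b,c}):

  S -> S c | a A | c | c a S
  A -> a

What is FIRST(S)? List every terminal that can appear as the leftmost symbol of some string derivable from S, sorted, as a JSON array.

FIRST iteration:
pass 1:
  A via A→a: +{a}
  S via S→a A: +{a}
  S via S→c: +{c}
  S: {a,c}  A: {a}
pass 2: (stable)
  S: {a,c}  A: {a}

FIRST(S) = ["a", "c"]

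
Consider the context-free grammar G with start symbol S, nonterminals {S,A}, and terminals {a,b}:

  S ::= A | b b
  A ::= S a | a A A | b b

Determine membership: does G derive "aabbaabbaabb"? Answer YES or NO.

CNF form of G:
  S -> S T0 | T0 X3 | T1 T1
  A -> S T0 | T0 X2 | T1 T1
  T0 -> a
  T1 -> b
  X2 -> A A
  X3 -> A A

Fill CYK table bottom-up:
  T[0,0] 'a' = {T0}  orig:{}
  T[1,1] 'a' = {T0}  orig:{}
  T[2,2] 'b' = {T1}  orig:{}
  T[3,3] 'b' = {T1}  orig:{}
  T[4,4] 'a' = {T0}  orig:{}
  T[5,5] 'a' = {T0}  orig:{}
  T[6,6] 'b' = {T1}  orig:{}
  T[7,7] 'b' = {T1}  orig:{}
  T[8,8] 'a' = {T0}  orig:{}
  T[9,9] 'a' = {T0}  orig:{}
  T[10,10] 'b' = {T1}  orig:{}
  T[11,11] 'b' = {T1}  orig:{}
  T[0,1] 'aa' = ∅
  T[1,2] 'ab' = ∅
  T[2,3] 'bb' = {A,S}
  T[3,4] 'ba' = ∅
  T[4,5] 'aa' = ∅
  T[5,6] 'ab' = ∅
  T[6,7] 'bb' = {A,S}
  T[7,8] 'ba' = ∅
  T[8,9] 'aa' = ∅
  T[9,10] 'ab' = ∅
  T[10,11] 'bb' = {A,S}
  T[0,2] 'aab' = ∅
  T[1,3] 'abb' = ∅
  T[2,4] 'bba' = {A,S}
  T[3,5] 'baa' = ∅
  T[4,6] 'aab' = ∅
  T[5,7] 'abb' = ∅
  T[6,8] 'bba' = {A,S}
  T[7,9] 'baa' = ∅
  T[8,10] 'aab' = ∅
  T[9,11] 'abb' = ∅
  T[0,3] 'aabb' = ∅
  T[1,4] 'abba' = ∅
  T[2,5] 'bbaa' = {A,S}
  T[3,6] 'baab' = ∅
  T[4,7] 'aabb' = ∅
  T[5,8] 'abba' = ∅
  T[6,9] 'bbaa' = {A,S}
  T[7,10] 'baab' = ∅
  T[8,11] 'aabb' = ∅
  T[0,4] 'aabba' = ∅
  T[1,5] 'abbaa' = ∅
  T[2,6] 'bbaab' = ∅
  T[3,7] 'baabb' = ∅
  T[4,8] 'aabba' = ∅
  T[5,9] 'abbaa' = ∅
  T[6,10] 'bbaab' = ∅
  T[7,11] 'baabb' = ∅
  T[0,5] 'aabbaa' = ∅
  T[1,6] 'abbaab' = ∅
  T[2,7] 'bbaabb' = {X2,X3}  orig:{}
  T[3,8] 'baabba' = ∅
  T[4,9] 'aabbaa' = ∅
  T[5,10] 'abbaab' = ∅
  T[6,11] 'bbaabb' = {X2,X3}  orig:{}
  T[0,6] 'aabbaab' = ∅
  T[1,7] 'abbaabb' = {A,S}
  T[2,8] 'bbaabba' = {X2,X3}  orig:{}
  T[3,9] 'baabbaa' = ∅
  T[4,10] 'aabbaab' = ∅
  T[5,11] 'abbaabb' = {A,S}
  T[0,7] 'aabbaabb' = ∅
  T[1,8] 'abbaabba' = {A,S}
  T[2,9] 'bbaabbaa' = {X2,X3}  orig:{}
  T[3,10] 'baabbaab' = ∅
  T[4,11] 'aabbaabb' = ∅
  T[0,8] 'aabbaabba' = ∅
  T[1,9] 'abbaabbaa' = {A,S}
  T[2,10] 'bbaabbaab' = ∅
  T[3,11] 'baabbaabb' = ∅
  T[0,9] 'aabbaabbaa' = ∅
  T[1,10] 'abbaabbaab' = ∅
  T[2,11] 'bbaabbaabb' = {X2,X3}  orig:{}
  T[0,10] 'aabbaabbaab' = ∅
  T[1,11] 'abbaabbaabb' = {A,S,X2,X3}  orig:{A,S}
  T[0,11] 'aabbaabbaabb' = {A,S}

S ∈ T[0,11] ⇒ YES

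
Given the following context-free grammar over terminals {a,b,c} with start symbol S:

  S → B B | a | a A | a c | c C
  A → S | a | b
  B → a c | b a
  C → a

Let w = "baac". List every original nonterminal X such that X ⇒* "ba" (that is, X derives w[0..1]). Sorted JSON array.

Convert to CNF:
  S -> B B | T0 A | T0 T1 | T1 C | a
  A -> B B | T0 A | T0 T1 | T1 C | a | b
  B -> T0 T1 | T2 T0
  C -> a
  T0 -> a
  T1 -> c
  T2 -> b

Fill CYK table bottom-up — only the sub-triangle for w[0..1]:
  T[0,0] 'b' = {A,T2}  orig:{A}
  T[1,1] 'a' = {A,C,S,T0}  orig:{A,C,S}
  T[0,1] 'ba' = {B}

Original NTs in T[0,1] deriving "ba": ["B"]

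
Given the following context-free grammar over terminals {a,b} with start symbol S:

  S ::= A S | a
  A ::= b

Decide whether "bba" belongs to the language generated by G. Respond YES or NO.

Convert to CNF:
  S -> A S | a
  A -> b

CYK fill:
  [0..0]={A}  "b"
  [1..1]={A}  "b"
  [2..2]={S}  "a"
  [0..1]=∅  "bb"
  [1..2]={S}  "ba"
  [0..2]={S}  "bba"

S ∈ T[0,2] ⇒ YES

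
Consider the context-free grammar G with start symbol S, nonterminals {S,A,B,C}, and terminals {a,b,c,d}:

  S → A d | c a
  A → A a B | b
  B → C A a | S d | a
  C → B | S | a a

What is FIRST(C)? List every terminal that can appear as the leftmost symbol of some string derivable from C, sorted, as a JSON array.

FIRST sets, iterate to fixpoint:
round 1:
  A via A→b: +{b}
  B via B→a: +{a}
  C via C→B: +{a}
  S via S→A d: +{b}
  S via S→c a: +{c}
  FIRST(S)={b,c}  FIRST(A)={b}  FIRST(B)={a}  FIRST(C)={a}
round 2:
  B via B→S d: +{b,c}
  C via C→B: +{b,c}
  FIRST(S)={b,c}  FIRST(A)={b}  FIRST(B)={a,b,c}  FIRST(C)={a,b,c}
round 3: done
  FIRST(S)={b,c}  FIRST(A)={b}  FIRST(B)={a,b,c}  FIRST(C)={a,b,c}

FIRST(C) = ["a", "b", "c"]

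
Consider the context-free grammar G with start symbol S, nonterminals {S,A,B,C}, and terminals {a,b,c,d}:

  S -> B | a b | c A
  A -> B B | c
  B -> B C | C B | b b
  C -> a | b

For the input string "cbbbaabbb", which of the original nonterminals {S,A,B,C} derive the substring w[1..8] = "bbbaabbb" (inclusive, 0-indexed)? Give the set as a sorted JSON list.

Convert to CNF:
  S -> B C | C B | T0 T0 | T1 T0 | T2 A
  A -> B B | c
  B -> B C | C B | T0 T0
  C -> a | b
  T0 -> b
  T1 -> a
  T2 -> c

Fill CYK table bottom-up (cells [i..j] with 1 ≤ i ≤ j ≤ 8 only):
  T[1,1] 'b' = {C,T0}  orig:{C}
  T[2,2] 'b' = {C,T0}  orig:{C}
  T[3,3] 'b' = {C,T0}  orig:{C}
  T[4,4] 'a' = {C,T1}  orig:{C}
  T[5,5] 'a' = {C,T1}  orig:{C}
  T[6,6] 'b' = {C,T0}  orig:{C}
  T[7,7] 'b' = {C,T0}  orig:{C}
  T[8,8] 'b' = {C,T0}  orig:{C}
  T[1,2] 'bb' = {B,S}
  T[2,3] 'bb' = {B,S}
  T[3,4] 'ba' = ∅
  T[4,5] 'aa' = ∅
  T[5,6] 'ab' = {S}
  T[6,7] 'bb' = {B,S}
  T[7,8] 'bb' = {B,S}
  T[1,3] 'bbb' = {B,S}
  T[2,4] 'bba' = {B,S}
  T[3,5] 'baa' = ∅
  T[4,6] 'aab' = ∅
  T[5,7] 'abb' = {B,S}
  T[6,8] 'bbb' = {B,S}
  T[1,4] 'bbba' = {B,S}
  T[2,5] 'bbaa' = {B,S}
  T[3,6] 'baab' = ∅
  T[4,7] 'aabb' = {B,S}
  T[5,8] 'abbb' = {B,S}
  T[1,5] 'bbbaa' = {B,S}
  T[2,6] 'bbaab' = {B,S}
  T[3,7] 'baabb' = {B,S}
  T[4,8] 'aabbb' = {B,S}
  T[1,6] 'bbbaab' = {B,S}
  T[2,7] 'bbaabb' = {A,B,S}
  T[3,8] 'baabbb' = {B,S}
  T[1,7] 'bbbaabb' = {A,B,S}
  T[2,8] 'bbaabbb' = {A,B,S}
  T[1,8] 'bbbaabbb' = {A,B,S}

Original NTs in T[1,8] deriving "bbbaabbb": ["A", "B", "S"]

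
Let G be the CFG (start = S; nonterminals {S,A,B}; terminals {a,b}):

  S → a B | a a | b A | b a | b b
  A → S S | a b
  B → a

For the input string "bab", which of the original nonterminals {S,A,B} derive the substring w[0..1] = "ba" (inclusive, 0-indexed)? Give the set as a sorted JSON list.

Convert to CNF:
  S -> T0 B | T0 T0 | T1 A | T1 T0 | T1 T1
  A -> S S | T0 T1
  B -> a
  T0 -> a
  T1 -> b

CYK fill — only the sub-triangle for w[0..1]:
  cell(0,0) b: {T1}  orig:{}
  cell(1,1) a: {B,T0}  orig:{B}
  cell(0,1) ba: {S}

Original NTs in T[0,1] deriving "ba": ["S"]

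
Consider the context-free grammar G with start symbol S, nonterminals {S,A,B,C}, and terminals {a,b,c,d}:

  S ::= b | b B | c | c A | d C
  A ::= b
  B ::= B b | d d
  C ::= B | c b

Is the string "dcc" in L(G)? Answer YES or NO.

Convert to CNF:
  S -> T0 B | T1 C | T2 A | b | c
  A -> b
  B -> B T0 | T1 T1
  C -> B T0 | T1 T1 | T2 T0
  T0 -> b
  T1 -> d
  T2 -> c

CYK table (by increasing span):
  [0..0]={T1}  "d"  orig:{}
  [1..1]={S,T2}  "c"  orig:{S}
  [2..2]={S,T2}  "c"  orig:{S}
  [0..1]=∅  "dc"
  [1..2]=∅  "cc"
  [0..2]=∅  "dcc"

S ∉ T[0,2] ⇒ NO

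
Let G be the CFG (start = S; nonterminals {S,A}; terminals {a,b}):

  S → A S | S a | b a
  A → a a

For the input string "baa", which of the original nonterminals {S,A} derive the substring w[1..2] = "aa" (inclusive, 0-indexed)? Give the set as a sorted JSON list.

CNF form of G:
  S -> A S | S T0 | T1 T0
  A -> T0 T0
  T0 -> a
  T1 -> b

CYK table (by increasing span) (cells [i..j] with 1 ≤ i ≤ j ≤ 2 only):
  T[1,1] 'a' = {T0}  orig:{}
  T[2,2] 'a' = {T0}  orig:{}
  T[1,2] 'aa' = {A}

Original NTs in T[1,2] deriving "aa": ["A"]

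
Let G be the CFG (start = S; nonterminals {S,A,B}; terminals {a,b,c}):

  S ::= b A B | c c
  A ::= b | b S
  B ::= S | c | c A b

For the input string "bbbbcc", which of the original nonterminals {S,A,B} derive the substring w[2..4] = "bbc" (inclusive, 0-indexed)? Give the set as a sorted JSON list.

CNF form of G:
  S -> T0 X4 | T1 T1
  A -> T0 S | b
  B -> T0 X2 | T1 T1 | T1 X3 | c
  T0 -> b
  T1 -> c
  X2 -> A B
  X3 -> A T0
  X4 -> A B

Fill CYK table bottom-up, restricted to cells inside w[2..4]:
  [2..2]={A,T0}  "b"  orig:{A}
  [3..3]={A,T0}  "b"  orig:{A}
  [4..4]={B,T1}  "c"  orig:{B}
  [2..3]={X3}  "bb"  orig:{}
  [3..4]={X2,X4}  "bc"  orig:{}
  [2..4]={B,S}  "bbc"

Original NTs in T[2,4] deriving "bbc": ["B", "S"]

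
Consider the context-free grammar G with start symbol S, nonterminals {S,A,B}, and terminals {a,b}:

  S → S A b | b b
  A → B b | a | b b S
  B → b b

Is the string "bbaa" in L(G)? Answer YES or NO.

CNF form of G:
  S -> S X2 | T0 T0
  A -> B T0 | T0 X1 | a
  B -> T0 T0
  T0 -> b
  X1 -> T0 S
  X2 -> A T0

CYK fill:
  [0..0]={T0}  "b"  orig:{}
  [1..1]={T0}  "b"  orig:{}
  [2..2]={A}  "a"
  [3..3]={A}  "a"
  [0..1]={B,S}  "bb"
  [1..2]=∅  "ba"
  [2..3]=∅  "aa"
  [0..2]=∅  "bba"
  [1..3]=∅  "baa"
  [0..3]=∅  "bbaa"

S ∉ T[0,3] ⇒ NO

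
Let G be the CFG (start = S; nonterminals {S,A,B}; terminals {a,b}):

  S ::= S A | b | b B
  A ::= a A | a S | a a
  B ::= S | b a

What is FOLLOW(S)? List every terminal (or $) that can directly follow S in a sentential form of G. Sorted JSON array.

FIRST iteration:
iter 1:
  A via A→a A: +{a}
  B via B→b a: +{b}
  S via S→b: +{b}
  FIRST(S)={b}  FIRST(A)={a}  FIRST(B)={b}
iter 2: — fixpoint
  FIRST(S)={b}  FIRST(A)={a}  FIRST(B)={b}

Compute FOLLOW by fixpoint:
seed FOLLOW(S) with $
[1]
  S→S A: FOLLOW(S) ⊇ FIRST(A) = {a}; new: +{a}
  S→S A: FOLLOW(A) ⊇ FOLLOW(S) ⊇ {$,a}; new: +{$,a}
  S→b B: FOLLOW(B) ⊇ FOLLOW(S) ⊇ {$,a}; new: +{$,a}
  S: {$,a}  A: {$,a}  B: {$,a}
[2] — fixpoint
  S: {$,a}  A: {$,a}  B: {$,a}

FOLLOW(S) = ["$", "a"]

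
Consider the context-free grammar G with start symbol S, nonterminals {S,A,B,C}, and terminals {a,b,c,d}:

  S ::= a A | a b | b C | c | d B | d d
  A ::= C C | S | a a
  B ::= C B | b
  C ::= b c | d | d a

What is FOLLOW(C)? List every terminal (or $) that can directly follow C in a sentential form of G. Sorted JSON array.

Compute FIRST by fixpoint:
[1]
  A via A→a a: +{a}
  B via B→b: +{b}
  C via C→b c: +{b}
  C via C→d: +{d}
  S via S→a A: +{a}
  S via S→b C: +{b}
  S via S→c: +{c}
  S via S→d B: +{d}
  FIRST[S]={a,b,c,d}  FIRST[A]={a}  FIRST[B]={b}  FIRST[C]={b,d}
[2]
  A via A→C C: +{b,d}
  A via A→S: +{c}
  B via B→C B: +{d}
  FIRST[S]={a,b,c,d}  FIRST[A]={a,b,c,d}  FIRST[B]={b,d}  FIRST[C]={b,d}
[3] done
  FIRST[S]={a,b,c,d}  FIRST[A]={a,b,c,d}  FIRST[B]={b,d}  FIRST[C]={b,d}

FOLLOW iteration:
FOLLOW(S) := {$}
round 1:
  A→C C: FOLLOW(C) ⊇ FIRST(C) = {b,d}; new: +{b,d}
  S→a A: FOLLOW(A) ⊇ FOLLOW(S) ⊇ {$}; new: +{$}
  S→b C: FOLLOW(C) ⊇ FOLLOW(S) ⊇ {$}; new: +{$}
  S→d B: FOLLOW(B) ⊇ FOLLOW(S) ⊇ {$}; new: +{$}
  FOLLOW(S)={$}  FOLLOW(A)={$}  FOLLOW(B)={$}  FOLLOW(C)={$,b,d}
round 2: — fixpoint
  FOLLOW(S)={$}  FOLLOW(A)={$}  FOLLOW(B)={$}  FOLLOW(C)={$,b,d}

FOLLOW(C) = ["$", "b", "d"]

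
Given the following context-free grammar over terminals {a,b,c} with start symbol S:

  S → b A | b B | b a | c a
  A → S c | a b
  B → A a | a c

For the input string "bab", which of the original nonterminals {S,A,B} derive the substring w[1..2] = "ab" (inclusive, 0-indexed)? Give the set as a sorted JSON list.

Convert to CNF:
  S -> T0 T1 | T2 A | T2 B | T2 T1
  A -> S T0 | T1 T2
  B -> A T1 | T1 T0
  T0 -> c
  T1 -> a
  T2 -> b

CYK fill — only the sub-triangle for w[1..2]:
  T[1,1] 'a' = {T1}  orig:{}
  T[2,2] 'b' = {T2}  orig:{}
  T[1,2] 'ab' = {A}

Original NTs in T[1,2] deriving "ab": ["A"]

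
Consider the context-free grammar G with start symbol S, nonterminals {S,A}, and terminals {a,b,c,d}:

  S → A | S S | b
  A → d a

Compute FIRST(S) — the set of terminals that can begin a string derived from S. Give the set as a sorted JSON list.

Compute FIRST by fixpoint:
iter 1:
  A via A→d a: +{d}
  S via S→A: +{d}
  S via S→b: +{b}
  FIRST(S)={b,d}  FIRST(A)={d}
iter 2: done
  FIRST(S)={b,d}  FIRST(A)={d}

FIRST(S) = ["b", "d"]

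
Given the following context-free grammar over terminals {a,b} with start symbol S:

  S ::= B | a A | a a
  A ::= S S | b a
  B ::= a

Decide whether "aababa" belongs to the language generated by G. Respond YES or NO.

CNF form of G:
  S -> T1 A | T1 T1 | a
  A -> S S | T0 T1
  B -> a
  T0 -> b
  T1 -> a

Fill CYK table bottom-up:
  T[0,0] 'a' = {B,S,T1}  orig:{B,S}
  T[1,1] 'a' = {B,S,T1}  orig:{B,S}
  T[2,2] 'b' = {T0}  orig:{}
  T[3,3] 'a' = {B,S,T1}  orig:{B,S}
  T[4,4] 'b' = {T0}  orig:{}
  T[5,5] 'a' = {B,S,T1}  orig:{B,S}
  T[0,1] 'aa' = {A,S}
  T[1,2] 'ab' = ∅
  T[2,3] 'ba' = {A}
  T[3,4] 'ab' = ∅
  T[4,5] 'ba' = {A}
  T[0,2] 'aab' = ∅
  T[1,3] 'aba' = {S}
  T[2,4] 'bab' = ∅
  T[3,5] 'aba' = {S}
  T[0,3] 'aaba' = {A}
  T[1,4] 'abab' = ∅
  T[2,5] 'baba' = ∅
  T[0,4] 'aabab' = ∅
  T[1,5] 'ababa' = ∅
  T[0,5] 'aababa' = ∅

S ∉ T[0,5] ⇒ NO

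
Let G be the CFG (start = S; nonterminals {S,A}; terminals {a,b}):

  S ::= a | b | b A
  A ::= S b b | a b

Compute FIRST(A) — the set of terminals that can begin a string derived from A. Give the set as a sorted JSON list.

FIRST sets, iterate to fixpoint:
[1]
  A via A→a b: +{a}
  S via S→a: +{a}
  S via S→b: +{b}
  FIRST[S]={a,b}  FIRST[A]={a}
[2]
  A via A→S b b: +{b}
  FIRST[S]={a,b}  FIRST[A]={a,b}
[3] done
  FIRST[S]={a,b}  FIRST[A]={a,b}

FIRST(A) = ["a", "b"]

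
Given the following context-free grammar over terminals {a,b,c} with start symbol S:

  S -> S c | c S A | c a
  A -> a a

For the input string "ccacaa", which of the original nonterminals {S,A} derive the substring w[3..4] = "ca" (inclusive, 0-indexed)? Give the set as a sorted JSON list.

CNF form of G:
  S -> S T1 | T1 T0 | T1 X2
  A -> T0 T0
  T0 -> a
  T1 -> c
  X2 -> S A

CYK fill (cells [i..j] with 3 ≤ i ≤ j ≤ 4 only):
  T[3,3] 'c' = {T1}  orig:{}
  T[4,4] 'a' = {T0}  orig:{}
  T[3,4] 'ca' = {S}

Original NTs in T[3,4] deriving "ca": ["S"]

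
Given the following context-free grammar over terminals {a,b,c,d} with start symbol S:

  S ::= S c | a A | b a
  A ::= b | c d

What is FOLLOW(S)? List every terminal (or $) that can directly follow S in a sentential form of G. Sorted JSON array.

Compute FIRST by fixpoint:
iter 1:
  A via A→b: +{b}
  A via A→c d: +{c}
  S via S→a A: +{a}
  S via S→b a: +{b}
  FIRST[S]={a,b}  FIRST[A]={b,c}
iter 2: (stable)
  FIRST[S]={a,b}  FIRST[A]={b,c}

FOLLOW iteration:
initialize: $ ∈ FOLLOW(S)
pass 1:
  S→S c: FOLLOW(S) ⊇ FIRST(c) = {c}; new: +{c}
  S→a A: FOLLOW(A) ⊇ FOLLOW(S) ⊇ {$,c}; new: +{$,c}
  FOLLOW(S)={$,c}  FOLLOW(A)={$,c}
pass 2: — fixpoint
  FOLLOW(S)={$,c}  FOLLOW(A)={$,c}

FOLLOW(S) = ["$", "c"]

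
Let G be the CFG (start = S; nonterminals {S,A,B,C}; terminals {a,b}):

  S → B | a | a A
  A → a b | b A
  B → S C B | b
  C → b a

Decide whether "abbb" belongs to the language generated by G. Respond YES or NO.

Convert to CNF:
  S -> S X3 | T0 A | a | b
  A -> T0 T1 | T1 A
  B -> S X2 | b
  C -> T1 T0
  T0 -> a
  T1 -> b
  X2 -> C B
  X3 -> C B

CYK fill:
  T[0,0] 'a' = {S,T0}  orig:{S}
  T[1,1] 'b' = {B,S,T1}  orig:{B,S}
  T[2,2] 'b' = {B,S,T1}  orig:{B,S}
  T[3,3] 'b' = {B,S,T1}  orig:{B,S}
  T[0,1] 'ab' = {A}
  T[1,2] 'bb' = ∅
  T[2,3] 'bb' = ∅
  T[0,2] 'abb' = ∅
  T[1,3] 'bbb' = ∅
  T[0,3] 'abbb' = ∅

S ∉ T[0,3] ⇒ NO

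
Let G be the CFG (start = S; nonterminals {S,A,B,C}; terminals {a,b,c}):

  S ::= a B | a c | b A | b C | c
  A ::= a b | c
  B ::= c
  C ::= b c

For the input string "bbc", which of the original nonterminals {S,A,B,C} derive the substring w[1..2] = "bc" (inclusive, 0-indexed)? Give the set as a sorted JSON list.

Convert to CNF:
  S -> T0 B | T0 T2 | T1 A | T1 C | c
  A -> T0 T1 | c
  B -> c
  C -> T1 T2
  T0 -> a
  T1 -> b
  T2 -> c

CYK table (by increasing span) — only the sub-triangle for w[1..2]:
  [1..1]={T1}  "b"  orig:{}
  [2..2]={A,B,S,T2}  "c"  orig:{A,B,S}
  [1..2]={C,S}  "bc"

Original NTs in T[1,2] deriving "bc": ["C", "S"]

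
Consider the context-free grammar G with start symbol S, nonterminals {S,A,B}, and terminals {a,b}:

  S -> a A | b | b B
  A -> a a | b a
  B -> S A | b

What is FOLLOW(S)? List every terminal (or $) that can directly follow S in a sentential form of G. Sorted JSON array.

Compute FIRST by fixpoint:
round 1:
  A via A→a a: +{a}
  A via A→b a: +{b}
  B via B→b: +{b}
  S via S→a A: +{a}
  S via S→b: +{b}
  FIRST[S]={a,b}  FIRST[A]={a,b}  FIRST[B]={b}
round 2:
  B via B→S A: +{a}
  FIRST[S]={a,b}  FIRST[A]={a,b}  FIRST[B]={a,b}
round 3: — fixpoint
  FIRST[S]={a,b}  FIRST[A]={a,b}  FIRST[B]={a,b}

Compute FOLLOW by fixpoint:
FOLLOW(S) := {$}
round 1:
  B→S A: FOLLOW(S) ⊇ FIRST(A) = {a,b}; new: +{a,b}
  S→a A: FOLLOW(A) ⊇ FOLLOW(S) ⊇ {$,a,b}; new: +{$,a,b}
  S→b B: FOLLOW(B) ⊇ FOLLOW(S) ⊇ {$,a,b}; new: +{$,a,b}
  S: {$,a,b}  A: {$,a,b}  B: {$,a,b}
round 2: (stable)
  S: {$,a,b}  A: {$,a,b}  B: {$,a,b}

FOLLOW(S) = ["$", "a", "b"]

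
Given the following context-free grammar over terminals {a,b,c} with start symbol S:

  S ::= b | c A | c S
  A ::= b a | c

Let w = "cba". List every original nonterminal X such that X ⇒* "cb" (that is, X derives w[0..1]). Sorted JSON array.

CNF form of G:
  S -> T2 A | T2 S | b
  A -> T0 T1 | c
  T0 -> b
  T1 -> a
  T2 -> c

CYK fill, restricted to cells inside w[0..1]:
  [0..0]={A,T2}  "c"  orig:{A}
  [1..1]={S,T0}  "b"  orig:{S}
  [0..1]={S}  "cb"

Original NTs in T[0,1] deriving "cb": ["S"]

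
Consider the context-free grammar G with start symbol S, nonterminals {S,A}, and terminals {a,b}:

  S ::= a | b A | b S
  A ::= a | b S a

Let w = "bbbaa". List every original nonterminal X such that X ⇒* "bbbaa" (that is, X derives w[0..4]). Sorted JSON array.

Convert to CNF:
  S -> T0 A | T0 S | a
  A -> T0 X2 | a
  T0 -> b
  T1 -> a
  X2 -> S T1

CYK table (by increasing span), restricted to cells inside w[0..4]:
  cell(0,0) b: {T0}  orig:{}
  cell(1,1) b: {T0}  orig:{}
  cell(2,2) b: {T0}  orig:{}
  cell(3,3) a: {A,S,T1}  orig:{A,S}
  cell(4,4) a: {A,S,T1}  orig:{A,S}
  cell(0,1) bb: ∅
  cell(1,2) bb: ∅
  cell(2,3) ba: {S}
  cell(3,4) aa: {X2}  orig:{}
  cell(0,2) bbb: ∅
  cell(1,3) bba: {S}
  cell(2,4) baa: {A,X2}  orig:{A}
  cell(0,3) bbba: {S}
  cell(1,4) bbaa: {A,S,X2}  orig:{A,S}
  cell(0,4) bbbaa: {A,S,X2}  orig:{A,S}

Original NTs in T[0,4] deriving "bbbaa": ["A", "S"]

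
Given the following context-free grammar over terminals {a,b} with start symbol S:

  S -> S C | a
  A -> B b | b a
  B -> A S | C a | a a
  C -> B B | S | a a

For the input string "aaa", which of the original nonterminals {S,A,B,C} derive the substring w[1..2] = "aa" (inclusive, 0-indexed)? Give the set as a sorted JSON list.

Convert to CNF:
  S -> S C | a
  A -> B T0 | T0 T1
  B -> A S | C T1 | T1 T1
  C -> B B | S C | T1 T1 | a
  T0 -> b
  T1 -> a

Fill CYK table bottom-up (cells [i..j] with 1 ≤ i ≤ j ≤ 2 only):
  T[1,1] 'a' = {C,S,T1}  orig:{C,S}
  T[2,2] 'a' = {C,S,T1}  orig:{C,S}
  T[1,2] 'aa' = {B,C,S}

Original NTs in T[1,2] deriving "aa": ["B", "C", "S"]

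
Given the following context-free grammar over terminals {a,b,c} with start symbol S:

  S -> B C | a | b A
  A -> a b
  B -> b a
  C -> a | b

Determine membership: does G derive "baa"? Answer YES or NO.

CNF form of G:
  S -> B C | T1 A | a
  A -> T0 T1
  B -> T1 T0
  C -> a | b
  T0 -> a
  T1 -> b

CYK fill:
  [0..0]={C,T1}  "b"  orig:{C}
  [1..1]={C,S,T0}  "a"  orig:{C,S}
  [2..2]={C,S,T0}  "a"  orig:{C,S}
  [0..1]={B}  "ba"
  [1..2]=∅  "aa"
  [0..2]={S}  "baa"

S ∈ T[0,2] ⇒ YES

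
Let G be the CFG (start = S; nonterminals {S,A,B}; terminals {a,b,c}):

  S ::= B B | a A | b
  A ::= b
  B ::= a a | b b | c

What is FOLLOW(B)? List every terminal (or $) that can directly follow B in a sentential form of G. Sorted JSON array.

FIRST sets, iterate to fixpoint:
iter 1:
  A via A→b: +{b}
  B via B→a a: +{a}
  B via B→b b: +{b}
  B via B→c: +{c}
  S via S→B B: +{a,b,c}
  S: {a,b,c}  A: {b}  B: {a,b,c}
iter 2: done
  S: {a,b,c}  A: {b}  B: {a,b,c}

Compute FOLLOW by fixpoint:
seed FOLLOW(S) with $
iter 1:
  S→B B: FOLLOW(B) ⊇ FIRST(B) = {a,b,c}; new: +{a,b,c}
  S→B B: FOLLOW(B) ⊇ FOLLOW(S) ⊇ {$}; new: +{$}
  S→a A: FOLLOW(A) ⊇ FOLLOW(S) ⊇ {$}; new: +{$}
  S: {$}  A: {$}  B: {$,a,b,c}
iter 2: (stable)
  S: {$}  A: {$}  B: {$,a,b,c}

FOLLOW(B) = ["$", "a", "b", "c"]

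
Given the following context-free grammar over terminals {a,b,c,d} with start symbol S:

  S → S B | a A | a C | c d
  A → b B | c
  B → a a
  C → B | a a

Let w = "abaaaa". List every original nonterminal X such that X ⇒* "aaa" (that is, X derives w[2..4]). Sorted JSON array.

CNF form of G:
  S -> S B | T1 A | T1 C | T2 T3
  A -> T0 B | c
  B -> T1 T1
  C -> T1 T1
  T0 -> b
  T1 -> a
  T2 -> c
  T3 -> d

Fill CYK table bottom-up, restricted to cells inside w[2..4]:
  [2..2]={T1}  "a"  orig:{}
  [3..3]={T1}  "a"  orig:{}
  [4..4]={T1}  "a"  orig:{}
  [2..3]={B,C}  "aa"
  [3..4]={B,C}  "aa"
  [2..4]={S}  "aaa"

Original NTs in T[2,4] deriving "aaa": ["S"]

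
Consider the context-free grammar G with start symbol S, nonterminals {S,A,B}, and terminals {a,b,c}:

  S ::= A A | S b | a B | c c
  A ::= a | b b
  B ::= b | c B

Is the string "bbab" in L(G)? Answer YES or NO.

Convert to CNF:
  S -> A A | S T0 | T1 T1 | T2 B
  A -> T0 T0 | a
  B -> T1 B | b
  T0 -> b
  T1 -> c
  T2 -> a

CYK fill:
  T[0,0] 'b' = {B,T0}  orig:{B}
  T[1,1] 'b' = {B,T0}  orig:{B}
  T[2,2] 'a' = {A,T2}  orig:{A}
  T[3,3] 'b' = {B,T0}  orig:{B}
  T[0,1] 'bb' = {A}
  T[1,2] 'ba' = ∅
  T[2,3] 'ab' = {S}
  T[0,2] 'bba' = {S}
  T[1,3] 'bab' = ∅
  T[0,3] 'bbab' = {S}

S ∈ T[0,3] ⇒ YES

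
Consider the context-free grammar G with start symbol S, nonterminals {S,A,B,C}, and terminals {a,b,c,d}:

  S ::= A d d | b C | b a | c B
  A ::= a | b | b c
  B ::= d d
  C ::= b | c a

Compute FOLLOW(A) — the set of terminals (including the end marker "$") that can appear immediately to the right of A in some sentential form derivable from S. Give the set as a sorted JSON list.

Compute FIRST by fixpoint:
pass 1:
  A via A→a: +{a}
  A via A→b: +{b}
  B via B→d d: +{d}
  C via C→b: +{b}
  C via C→c a: +{c}
  S via S→A d d: +{a,b}
  S via S→c B: +{c}
  S: {a,b,c}  A: {a,b}  B: {d}  C: {b,c}
pass 2: (no change)
  S: {a,b,c}  A: {a,b}  B: {d}  C: {b,c}

FOLLOW iteration:
seed FOLLOW(S) with $
pass 1:
  S→A d d: FOLLOW(A) ⊇ FIRST(d) = {d}; new: +{d}
  S→b C: FOLLOW(C) ⊇ FOLLOW(S) ⊇ {$}; new: +{$}
  S→c B: FOLLOW(B) ⊇ FOLLOW(S) ⊇ {$}; new: +{$}
  S: {$}  A: {d}  B: {$}  C: {$}
pass 2: (stable)
  S: {$}  A: {d}  B: {$}  C: {$}

FOLLOW(A) = ["d"]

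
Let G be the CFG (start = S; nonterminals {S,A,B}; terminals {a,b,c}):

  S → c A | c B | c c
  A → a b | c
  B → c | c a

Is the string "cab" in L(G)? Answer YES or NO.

Convert to CNF:
  S -> T2 A | T2 B | T2 T2
  A -> T0 T1 | c
  B -> T2 T0 | c
  T0 -> a
  T1 -> b
  T2 -> c

Fill CYK table bottom-up:
  [0..0]={A,B,T2}  "c"  orig:{A,B}
  [1..1]={T0}  "a"  orig:{}
  [2..2]={T1}  "b"  orig:{}
  [0..1]={B}  "ca"
  [1..2]={A}  "ab"
  [0..2]={S}  "cab"

S ∈ T[0,2] ⇒ YES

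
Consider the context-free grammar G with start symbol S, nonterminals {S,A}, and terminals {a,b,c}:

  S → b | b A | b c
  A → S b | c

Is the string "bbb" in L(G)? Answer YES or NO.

CNF form of G:
  S -> T0 A | T0 T1 | b
  A -> S T0 | c
  T0 -> b
  T1 -> c

CYK table (by increasing span):
  [0..0]={S,T0}  "b"  orig:{S}
  [1..1]={S,T0}  "b"  orig:{S}
  [2..2]={S,T0}  "b"  orig:{S}
  [0..1]={A}  "bb"
  [1..2]={A}  "bb"
  [0..2]={S}  "bbb"

S ∈ T[0,2] ⇒ YES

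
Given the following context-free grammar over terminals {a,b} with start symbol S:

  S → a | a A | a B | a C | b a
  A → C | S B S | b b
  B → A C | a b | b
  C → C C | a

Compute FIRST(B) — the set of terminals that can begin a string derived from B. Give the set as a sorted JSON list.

FIRST iteration:
iter 1:
  A via A→b b: +{b}
  B via B→A C: +{b}
  B via B→a b: +{a}
  C via C→a: +{a}
  S via S→a: +{a}
  S via S→b a: +{b}
  FIRST(S)={a,b}  FIRST(A)={b}  FIRST(B)={a,b}  FIRST(C)={a}
iter 2:
  A via A→C: +{a}
  FIRST(S)={a,b}  FIRST(A)={a,b}  FIRST(B)={a,b}  FIRST(C)={a}
iter 3: (stable)
  FIRST(S)={a,b}  FIRST(A)={a,b}  FIRST(B)={a,b}  FIRST(C)={a}

FIRST(B) = ["a", "b"]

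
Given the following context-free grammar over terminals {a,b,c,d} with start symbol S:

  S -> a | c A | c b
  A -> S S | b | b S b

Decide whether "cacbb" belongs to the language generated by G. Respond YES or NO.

CNF form of G:
  S -> T1 A | T1 T0 | a
  A -> S S | T0 X2 | b
  T0 -> b
  T1 -> c
  X2 -> S T0

CYK fill:
  [0..0]={T1}  "c"  orig:{}
  [1..1]={S}  "a"
  [2..2]={T1}  "c"  orig:{}
  [3..3]={A,T0}  "b"  orig:{A}
  [4..4]={A,T0}  "b"  orig:{A}
  [0..1]=∅  "ca"
  [1..2]=∅  "ac"
  [2..3]={S}  "cb"
  [3..4]=∅  "bb"
  [0..2]=∅  "cac"
  [1..3]={A}  "acb"
  [2..4]={X2}  "cbb"  orig:{}
  [0..3]={S}  "cacb"
  [1..4]=∅  "acbb"
  [0..4]={X2}  "cacbb"  orig:{}

S ∉ T[0,4] ⇒ NO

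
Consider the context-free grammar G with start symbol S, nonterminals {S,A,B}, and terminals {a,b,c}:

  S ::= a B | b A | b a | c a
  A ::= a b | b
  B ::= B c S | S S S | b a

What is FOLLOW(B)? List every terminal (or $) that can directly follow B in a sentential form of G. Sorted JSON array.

FIRST sets, iterate to fixpoint:
[1]
  A via A→a b: +{a}
  A via A→b: +{b}
  B via B→b a: +{b}
  S via S→a B: +{a}
  S via S→b A: +{b}
  S via S→c a: +{c}
  FIRST[S]={a,b,c}  FIRST[A]={a,b}  FIRST[B]={b}
[2]
  B via B→S S S: +{a,c}
  FIRST[S]={a,b,c}  FIRST[A]={a,b}  FIRST[B]={a,b,c}
[3] — fixpoint
  FIRST[S]={a,b,c}  FIRST[A]={a,b}  FIRST[B]={a,b,c}

Compute FOLLOW by fixpoint:
FOLLOW(S) := {$}
iter 1:
  B→B c S: FOLLOW(B) ⊇ FIRST(c) = {c}; new: +{c}
  B→B c S: FOLLOW(S) ⊇ FOLLOW(B) ⊇ {c}; new: +{c}
  B→S S S: FOLLOW(S) ⊇ FIRST(S) = {a,b,c}; new: +{a,b}
  S→a B: FOLLOW(B) ⊇ FOLLOW(S) ⊇ {$,a,b,c}; new: +{$,a,b}
  S→b A: FOLLOW(A) ⊇ FOLLOW(S) ⊇ {$,a,b,c}; new: +{$,a,b,c}
  FOLLOW(S)={$,a,b,c}  FOLLOW(A)={$,a,b,c}  FOLLOW(B)={$,a,b,c}
iter 2: done
  FOLLOW(S)={$,a,b,c}  FOLLOW(A)={$,a,b,c}  FOLLOW(B)={$,a,b,c}

FOLLOW(B) = ["$", "a", "b", "c"]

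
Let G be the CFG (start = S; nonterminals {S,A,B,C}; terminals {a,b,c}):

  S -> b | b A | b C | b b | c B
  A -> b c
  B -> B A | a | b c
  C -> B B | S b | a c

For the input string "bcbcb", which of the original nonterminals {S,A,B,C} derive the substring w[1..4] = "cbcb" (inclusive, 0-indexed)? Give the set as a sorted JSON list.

CNF form of G:
  S -> T0 A | T0 C | T0 T0 | T1 B | b
  A -> T0 T1
  B -> B A | T0 T1 | a
  C -> B B | S T0 | T2 T1
  T0 -> b
  T1 -> c
  T2 -> a

CYK table (by increasing span) (cells [i..j] with 1 ≤ i ≤ j ≤ 4 only):
  [1..1]={T1}  "c"  orig:{}
  [2..2]={S,T0}  "b"  orig:{S}
  [3..3]={T1}  "c"  orig:{}
  [4..4]={S,T0}  "b"  orig:{S}
  [1..2]=∅  "cb"
  [2..3]={A,B}  "bc"
  [3..4]=∅  "cb"
  [1..3]={S}  "cbc"
  [2..4]=∅  "bcb"
  [1..4]={C}  "cbcb"

Original NTs in T[1,4] deriving "cbcb": ["C"]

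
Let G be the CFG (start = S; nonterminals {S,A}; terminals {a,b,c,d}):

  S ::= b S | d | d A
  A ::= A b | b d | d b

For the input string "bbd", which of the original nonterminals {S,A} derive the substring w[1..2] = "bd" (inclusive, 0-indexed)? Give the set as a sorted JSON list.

CNF form of G:
  S -> T0 S | T1 A | d
  A -> A T0 | T0 T1 | T1 T0
  T0 -> b
  T1 -> d

CYK table (by increasing span) — only the sub-triangle for w[1..2]:
  cell(1,1) b: {T0}  orig:{}
  cell(2,2) d: {S,T1}  orig:{S}
  cell(1,2) bd: {A,S}

Original NTs in T[1,2] deriving "bd": ["A", "S"]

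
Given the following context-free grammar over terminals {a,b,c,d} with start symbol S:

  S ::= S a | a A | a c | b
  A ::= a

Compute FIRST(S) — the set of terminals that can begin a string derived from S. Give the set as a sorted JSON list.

FIRST iteration:
round 1:
  A via A→a: +{a}
  S via S→a A: +{a}
  S via S→b: +{b}
  FIRST(S)={a,b}  FIRST(A)={a}
round 2: done
  FIRST(S)={a,b}  FIRST(A)={a}

FIRST(S) = ["a", "b"]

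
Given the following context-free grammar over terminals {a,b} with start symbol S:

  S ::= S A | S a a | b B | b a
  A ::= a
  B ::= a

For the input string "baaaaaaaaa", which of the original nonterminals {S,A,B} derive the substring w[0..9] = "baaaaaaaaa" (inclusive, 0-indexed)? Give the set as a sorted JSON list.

CNF form of G:
  S -> S A | S X2 | T1 B | T1 T0
  A -> a
  B -> a
  T0 -> a
  T1 -> b
  X2 -> T0 T0

CYK table (by increasing span), restricted to cells inside w[0..9]:
  T[0,0] 'b' = {T1}  orig:{}
  T[1,1] 'a' = {A,B,T0}  orig:{A,B}
  T[2,2] 'a' = {A,B,T0}  orig:{A,B}
  T[3,3] 'a' = {A,B,T0}  orig:{A,B}
  T[4,4] 'a' = {A,B,T0}  orig:{A,B}
  T[5,5] 'a' = {A,B,T0}  orig:{A,B}
  T[6,6] 'a' = {A,B,T0}  orig:{A,B}
  T[7,7] 'a' = {A,B,T0}  orig:{A,B}
  T[8,8] 'a' = {A,B,T0}  orig:{A,B}
  T[9,9] 'a' = {A,B,T0}  orig:{A,B}
  T[0,1] 'ba' = {S}
  T[1,2] 'aa' = {X2}  orig:{}
  T[2,3] 'aa' = {X2}  orig:{}
  T[3,4] 'aa' = {X2}  orig:{}
  T[4,5] 'aa' = {X2}  orig:{}
  T[5,6] 'aa' = {X2}  orig:{}
  T[6,7] 'aa' = {X2}  orig:{}
  T[7,8] 'aa' = {X2}  orig:{}
  T[8,9] 'aa' = {X2}  orig:{}
  T[0,2] 'baa' = {S}
  T[1,3] 'aaa' = ∅
  T[2,4] 'aaa' = ∅
  T[3,5] 'aaa' = ∅
  T[4,6] 'aaa' = ∅
  T[5,7] 'aaa' = ∅
  T[6,8] 'aaa' = ∅
  T[7,9] 'aaa' = ∅
  T[0,3] 'baaa' = {S}
  T[1,4] 'aaaa' = ∅
  T[2,5] 'aaaa' = ∅
  T[3,6] 'aaaa' = ∅
  T[4,7] 'aaaa' = ∅
  T[5,8] 'aaaa' = ∅
  T[6,9] 'aaaa' = ∅
  T[0,4] 'baaaa' = {S}
  T[1,5] 'aaaaa' = ∅
  T[2,6] 'aaaaa' = ∅
  T[3,7] 'aaaaa' = ∅
  T[4,8] 'aaaaa' = ∅
  T[5,9] 'aaaaa' = ∅
  T[0,5] 'baaaaa' = {S}
  T[1,6] 'aaaaaa' = ∅
  T[2,7] 'aaaaaa' = ∅
  T[3,8] 'aaaaaa' = ∅
  T[4,9] 'aaaaaa' = ∅
  T[0,6] 'baaaaaa' = {S}
  T[1,7] 'aaaaaaa' = ∅
  T[2,8] 'aaaaaaa' = ∅
  T[3,9] 'aaaaaaa' = ∅
  T[0,7] 'baaaaaaa' = {S}
  T[1,8] 'aaaaaaaa' = ∅
  T[2,9] 'aaaaaaaa' = ∅
  T[0,8] 'baaaaaaaa' = {S}
  T[1,9] 'aaaaaaaaa' = ∅
  T[0,9] 'baaaaaaaaa' = {S}

Original NTs in T[0,9] deriving "baaaaaaaaa": ["S"]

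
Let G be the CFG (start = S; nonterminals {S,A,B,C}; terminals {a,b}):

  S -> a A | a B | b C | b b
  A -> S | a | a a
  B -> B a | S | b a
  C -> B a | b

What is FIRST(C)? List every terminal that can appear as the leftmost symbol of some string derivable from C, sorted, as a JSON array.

FIRST sets, iterate to fixpoint:
pass 1:
  A via A→a: +{a}
  B via B→b a: +{b}
  C via C→B a: +{b}
  S via S→a A: +{a}
  S via S→b C: +{b}
  FIRST[S]={a,b}  FIRST[A]={a}  FIRST[B]={b}  FIRST[C]={b}
pass 2:
  A via A→S: +{b}
  B via B→S: +{a}
  C via C→B a: +{a}
  FIRST[S]={a,b}  FIRST[A]={a,b}  FIRST[B]={a,b}  FIRST[C]={a,b}
pass 3: — fixpoint
  FIRST[S]={a,b}  FIRST[A]={a,b}  FIRST[B]={a,b}  FIRST[C]={a,b}

FIRST(C) = ["a", "b"]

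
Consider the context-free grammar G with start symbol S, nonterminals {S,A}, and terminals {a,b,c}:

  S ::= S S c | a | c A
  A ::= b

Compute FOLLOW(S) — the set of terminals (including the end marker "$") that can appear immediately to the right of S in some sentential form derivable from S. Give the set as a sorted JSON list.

FIRST sets, iterate to fixpoint:
iter 1:
  A via A→b: +{b}
  S via S→a: +{a}
  S via S→c A: +{c}
  S: {a,c}  A: {b}
iter 2: (no change)
  S: {a,c}  A: {b}

FOLLOW iteration:
seed FOLLOW(S) with $
pass 1:
  S→S S c: FOLLOW(S) ⊇ FIRST(S) = {a,c}; new: +{a,c}
  S→c A: FOLLOW(A) ⊇ FOLLOW(S) ⊇ {$,a,c}; new: +{$,a,c}
  FOLLOW[S]={$,a,c}  FOLLOW[A]={$,a,c}
pass 2: done
  FOLLOW[S]={$,a,c}  FOLLOW[A]={$,a,c}

FOLLOW(S) = ["$", "a", "c"]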